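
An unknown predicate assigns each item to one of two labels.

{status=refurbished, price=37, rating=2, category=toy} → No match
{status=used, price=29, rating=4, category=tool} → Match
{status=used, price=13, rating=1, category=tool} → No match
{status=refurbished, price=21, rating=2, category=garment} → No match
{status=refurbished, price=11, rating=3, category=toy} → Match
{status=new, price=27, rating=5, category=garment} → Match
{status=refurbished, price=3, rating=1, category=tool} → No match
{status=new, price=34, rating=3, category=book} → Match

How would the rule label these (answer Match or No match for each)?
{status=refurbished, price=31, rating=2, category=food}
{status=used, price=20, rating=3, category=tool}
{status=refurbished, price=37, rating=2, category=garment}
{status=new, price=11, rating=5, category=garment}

No match, Match, No match, Match

All 'Match' examples share one property — rating ≥ 3 — and every 'No match' example lacks it.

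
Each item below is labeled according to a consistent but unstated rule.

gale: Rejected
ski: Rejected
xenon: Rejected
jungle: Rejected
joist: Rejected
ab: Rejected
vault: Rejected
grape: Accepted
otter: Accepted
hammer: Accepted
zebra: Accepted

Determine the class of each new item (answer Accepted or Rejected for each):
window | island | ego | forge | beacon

Rejected, Rejected, Rejected, Accepted, Rejected

The rule appears to be: contains 'r'.
window: no 'r' — fails this test, so Rejected.
island: no 'r' — fails this test, so Rejected.
ego: no 'r' — fails this test, so Rejected.
forge: has 'r' — has this property, so Accepted.
beacon: no 'r' — fails this test, so Rejected.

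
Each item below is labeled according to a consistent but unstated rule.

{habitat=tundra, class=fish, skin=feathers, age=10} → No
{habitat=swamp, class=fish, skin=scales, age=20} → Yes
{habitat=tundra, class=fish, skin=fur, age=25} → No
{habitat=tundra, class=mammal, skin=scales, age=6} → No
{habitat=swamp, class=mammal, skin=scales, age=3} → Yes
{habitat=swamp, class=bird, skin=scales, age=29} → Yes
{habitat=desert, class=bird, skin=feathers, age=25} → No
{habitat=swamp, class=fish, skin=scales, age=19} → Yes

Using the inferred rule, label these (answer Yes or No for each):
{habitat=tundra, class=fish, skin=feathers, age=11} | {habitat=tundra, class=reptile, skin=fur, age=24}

No, No

Comparing the two groups points to one rule — habitat is swamp.
{habitat=tundra, class=fish, skin=feathers, age=11}: habitat is tundra — does not satisfy this, so No. {habitat=tundra, class=reptile, skin=fur, age=24}: habitat is tundra — does not satisfy this, so No.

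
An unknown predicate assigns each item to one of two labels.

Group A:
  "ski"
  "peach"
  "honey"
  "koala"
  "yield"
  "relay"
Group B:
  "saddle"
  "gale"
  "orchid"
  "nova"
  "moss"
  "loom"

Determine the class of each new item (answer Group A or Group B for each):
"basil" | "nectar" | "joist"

The common property of the 'Group A' items is: odd length. No 'Group B' item has it.

Group A, Group B, Group A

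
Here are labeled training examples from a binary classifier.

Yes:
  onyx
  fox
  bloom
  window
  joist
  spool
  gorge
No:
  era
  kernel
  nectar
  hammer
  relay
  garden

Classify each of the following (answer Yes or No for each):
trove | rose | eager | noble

Yes, Yes, No, Yes

A rule that fits every label: contains 'o' — true of each 'Yes' example, false of each 'No' one.
trove — has 'o', hence Yes.
rose — has 'o', hence Yes.
eager — no 'o', hence No.
noble — has 'o', hence Yes.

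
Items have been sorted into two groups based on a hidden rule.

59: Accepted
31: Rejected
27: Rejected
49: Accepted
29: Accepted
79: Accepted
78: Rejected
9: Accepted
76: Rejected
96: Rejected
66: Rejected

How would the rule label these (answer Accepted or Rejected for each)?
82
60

The pattern is that an item is 'Accepted' exactly when: ends in digit 9.
82: Rejected (last digit 2). 60: Rejected (last digit 0).

Rejected, Rejected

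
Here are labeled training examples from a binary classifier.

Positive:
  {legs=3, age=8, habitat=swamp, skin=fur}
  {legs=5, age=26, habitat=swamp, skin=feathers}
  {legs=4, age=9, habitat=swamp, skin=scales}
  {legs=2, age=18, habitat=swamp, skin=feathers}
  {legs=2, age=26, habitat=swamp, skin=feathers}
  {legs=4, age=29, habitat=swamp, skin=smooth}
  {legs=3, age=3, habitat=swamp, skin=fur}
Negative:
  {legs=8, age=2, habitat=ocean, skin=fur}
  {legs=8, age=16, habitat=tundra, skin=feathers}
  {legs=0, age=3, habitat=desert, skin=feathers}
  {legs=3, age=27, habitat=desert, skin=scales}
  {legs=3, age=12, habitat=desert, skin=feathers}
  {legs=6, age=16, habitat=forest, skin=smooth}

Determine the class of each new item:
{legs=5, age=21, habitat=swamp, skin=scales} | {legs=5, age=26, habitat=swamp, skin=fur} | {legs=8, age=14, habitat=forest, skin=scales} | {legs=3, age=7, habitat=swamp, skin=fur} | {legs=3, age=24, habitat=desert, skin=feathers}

Positive, Positive, Negative, Positive, Negative

Every 'Positive' example satisfies: habitat is swamp. None of the 'Negative' examples do.
{legs=5, age=21, habitat=swamp, skin=scales} — habitat is swamp, hence Positive.
{legs=5, age=26, habitat=swamp, skin=fur} — habitat is swamp, hence Positive.
{legs=8, age=14, habitat=forest, skin=scales} — habitat is forest, hence Negative.
{legs=3, age=7, habitat=swamp, skin=fur} — habitat is swamp, hence Positive.
{legs=3, age=24, habitat=desert, skin=feathers} — habitat is desert, hence Negative.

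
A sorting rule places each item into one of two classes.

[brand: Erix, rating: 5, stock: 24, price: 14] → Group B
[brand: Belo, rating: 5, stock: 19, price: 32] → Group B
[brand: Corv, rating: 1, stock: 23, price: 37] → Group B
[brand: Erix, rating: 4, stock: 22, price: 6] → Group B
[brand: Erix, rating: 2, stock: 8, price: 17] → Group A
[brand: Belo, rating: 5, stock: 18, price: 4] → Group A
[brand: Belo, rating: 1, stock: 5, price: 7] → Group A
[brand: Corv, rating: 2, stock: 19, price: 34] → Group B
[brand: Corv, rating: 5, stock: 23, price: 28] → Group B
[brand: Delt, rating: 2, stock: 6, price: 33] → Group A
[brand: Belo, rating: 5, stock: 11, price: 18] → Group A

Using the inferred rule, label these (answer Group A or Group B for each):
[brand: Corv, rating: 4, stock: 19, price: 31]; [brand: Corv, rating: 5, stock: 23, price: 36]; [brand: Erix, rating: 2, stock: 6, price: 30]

A rule that fits every label: stock ≤ 18 — true of each 'Group A' example, false of each 'Group B' one.
[brand: Corv, rating: 4, stock: 19, price: 31] → stock = 19 → Group B. [brand: Corv, rating: 5, stock: 23, price: 36] → stock = 23 → Group B. [brand: Erix, rating: 2, stock: 6, price: 30] → stock = 6 → Group A.

Group B, Group B, Group A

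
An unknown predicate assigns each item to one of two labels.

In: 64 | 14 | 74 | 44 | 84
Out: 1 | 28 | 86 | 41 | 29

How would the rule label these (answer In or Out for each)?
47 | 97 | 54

Out, Out, In

'In' ⟺ ends in digit 4.
47: last digit 7 — lacks this property, so Out.
97: last digit 7 — lacks this property, so Out.
54: last digit 4 — matches, so In.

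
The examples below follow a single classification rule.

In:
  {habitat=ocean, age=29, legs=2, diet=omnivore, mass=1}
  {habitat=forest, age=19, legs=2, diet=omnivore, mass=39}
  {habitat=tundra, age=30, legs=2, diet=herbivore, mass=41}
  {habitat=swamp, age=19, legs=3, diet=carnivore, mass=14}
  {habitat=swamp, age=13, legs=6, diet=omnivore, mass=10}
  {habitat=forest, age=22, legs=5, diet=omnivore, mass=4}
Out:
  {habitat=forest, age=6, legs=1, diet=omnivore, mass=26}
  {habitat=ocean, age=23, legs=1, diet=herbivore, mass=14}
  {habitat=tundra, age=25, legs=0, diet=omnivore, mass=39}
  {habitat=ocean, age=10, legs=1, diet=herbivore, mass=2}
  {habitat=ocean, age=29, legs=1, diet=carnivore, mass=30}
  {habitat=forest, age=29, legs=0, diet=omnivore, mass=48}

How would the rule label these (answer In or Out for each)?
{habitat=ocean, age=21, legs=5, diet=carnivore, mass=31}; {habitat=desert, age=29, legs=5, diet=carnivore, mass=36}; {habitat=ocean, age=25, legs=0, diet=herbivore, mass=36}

In, In, Out

The rule appears to be: legs ≥ 2.
{habitat=ocean, age=21, legs=5, diet=carnivore, mass=31}: legs = 5, meets the rule → In. {habitat=desert, age=29, legs=5, diet=carnivore, mass=36}: legs = 5, meets the rule → In. {habitat=ocean, age=25, legs=0, diet=herbivore, mass=36}: legs = 0, doesn't match → Out.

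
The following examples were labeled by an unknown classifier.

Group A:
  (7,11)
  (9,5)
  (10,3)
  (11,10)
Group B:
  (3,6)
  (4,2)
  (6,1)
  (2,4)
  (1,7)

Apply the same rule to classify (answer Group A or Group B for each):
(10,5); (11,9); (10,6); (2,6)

Group A, Group A, Group A, Group B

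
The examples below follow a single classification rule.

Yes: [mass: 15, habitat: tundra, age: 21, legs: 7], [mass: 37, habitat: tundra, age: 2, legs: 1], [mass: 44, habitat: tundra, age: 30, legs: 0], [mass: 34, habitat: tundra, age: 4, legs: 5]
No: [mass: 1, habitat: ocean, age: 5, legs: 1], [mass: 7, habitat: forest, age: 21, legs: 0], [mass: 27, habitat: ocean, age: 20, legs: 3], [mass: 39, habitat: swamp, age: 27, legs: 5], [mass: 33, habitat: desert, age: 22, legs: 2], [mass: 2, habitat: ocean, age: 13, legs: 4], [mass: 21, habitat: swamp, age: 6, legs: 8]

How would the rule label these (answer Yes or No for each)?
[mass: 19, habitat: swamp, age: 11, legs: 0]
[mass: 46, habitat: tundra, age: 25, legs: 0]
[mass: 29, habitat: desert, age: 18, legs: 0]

'Yes' ⟺ habitat is tundra.
[mass: 19, habitat: swamp, age: 11, legs: 0] — habitat is swamp, hence No. [mass: 46, habitat: tundra, age: 25, legs: 0] — habitat is tundra, hence Yes. [mass: 29, habitat: desert, age: 18, legs: 0] — habitat is desert, hence No.

No, Yes, No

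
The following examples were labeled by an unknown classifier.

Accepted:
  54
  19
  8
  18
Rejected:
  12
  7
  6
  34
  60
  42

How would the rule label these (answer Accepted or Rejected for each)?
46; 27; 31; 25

The classifier is using: digit sum ≥ 8.
46: digit sum 4+6 = 10 — checks out, so Accepted.
27: digit sum 2+7 = 9 — checks out, so Accepted.
31: digit sum 3+1 = 4 — doesn't match, so Rejected.
25: digit sum 2+5 = 7 — doesn't match, so Rejected.

Accepted, Accepted, Rejected, Rejected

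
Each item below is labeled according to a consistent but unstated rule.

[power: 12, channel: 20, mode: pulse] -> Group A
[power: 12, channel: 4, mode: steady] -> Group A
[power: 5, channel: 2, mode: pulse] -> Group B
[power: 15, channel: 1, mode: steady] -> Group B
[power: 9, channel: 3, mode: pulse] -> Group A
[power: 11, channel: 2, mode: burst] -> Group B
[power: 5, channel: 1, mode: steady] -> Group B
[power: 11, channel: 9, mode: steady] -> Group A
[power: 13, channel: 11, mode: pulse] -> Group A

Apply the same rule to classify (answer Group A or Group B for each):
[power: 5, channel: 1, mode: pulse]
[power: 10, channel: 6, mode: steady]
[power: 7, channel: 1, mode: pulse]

Group B, Group A, Group B

The pattern is that an item is 'Group A' exactly when: channel ≥ 3.
[power: 5, channel: 1, mode: pulse]: channel = 1, fails this test → Group B. [power: 10, channel: 6, mode: steady]: channel = 6, fits → Group A. [power: 7, channel: 1, mode: pulse]: channel = 1, fails this test → Group B.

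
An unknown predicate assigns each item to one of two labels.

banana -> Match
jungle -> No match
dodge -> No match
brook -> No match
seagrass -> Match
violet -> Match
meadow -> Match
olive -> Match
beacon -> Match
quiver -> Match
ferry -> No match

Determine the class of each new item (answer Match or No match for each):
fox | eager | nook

'Match' ⟺ has ≥ 3 vowels.

No match, Match, No match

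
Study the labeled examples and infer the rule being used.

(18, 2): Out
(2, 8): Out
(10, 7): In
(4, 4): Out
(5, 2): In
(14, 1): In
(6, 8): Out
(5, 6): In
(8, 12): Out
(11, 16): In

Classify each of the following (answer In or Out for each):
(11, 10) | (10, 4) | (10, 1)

A rule that fits every label: sum is odd — true of each 'In' example, false of each 'Out' one.
(11, 10): 11+10 = 21 — has this property, so In. (10, 4): 10+4 = 14 — fails the rule, so Out. (10, 1): 10+1 = 11 — has this property, so In.

In, Out, In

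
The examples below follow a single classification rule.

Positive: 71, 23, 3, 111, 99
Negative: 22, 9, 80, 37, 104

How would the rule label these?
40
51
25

Comparing the two groups points to one rule — ≡ 3 (mod 4).
40: Negative (40 mod 4 = 0).
51: Positive (51 mod 4 = 3).
25: Negative (25 mod 4 = 1).

Negative, Positive, Negative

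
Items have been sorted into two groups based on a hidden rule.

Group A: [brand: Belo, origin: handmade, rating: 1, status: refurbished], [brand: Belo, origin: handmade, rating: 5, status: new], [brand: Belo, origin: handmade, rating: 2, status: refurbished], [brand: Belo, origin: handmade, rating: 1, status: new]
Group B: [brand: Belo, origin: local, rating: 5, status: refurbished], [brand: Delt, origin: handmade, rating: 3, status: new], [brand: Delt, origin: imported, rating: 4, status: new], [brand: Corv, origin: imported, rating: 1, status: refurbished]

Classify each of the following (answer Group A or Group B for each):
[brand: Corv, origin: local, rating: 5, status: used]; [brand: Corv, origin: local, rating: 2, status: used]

Group B, Group B

The simplest hypothesis consistent with all the labels is: brand is Belo AND origin is handmade.
[brand: Corv, origin: local, rating: 5, status: used]: brand is Corv, origin is local, fails this test → Group B. [brand: Corv, origin: local, rating: 2, status: used]: brand is Corv, origin is local, fails this test → Group B.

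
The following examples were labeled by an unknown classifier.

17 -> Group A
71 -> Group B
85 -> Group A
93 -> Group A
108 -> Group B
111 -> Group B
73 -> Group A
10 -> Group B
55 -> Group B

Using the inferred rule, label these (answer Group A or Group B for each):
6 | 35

Group B, Group B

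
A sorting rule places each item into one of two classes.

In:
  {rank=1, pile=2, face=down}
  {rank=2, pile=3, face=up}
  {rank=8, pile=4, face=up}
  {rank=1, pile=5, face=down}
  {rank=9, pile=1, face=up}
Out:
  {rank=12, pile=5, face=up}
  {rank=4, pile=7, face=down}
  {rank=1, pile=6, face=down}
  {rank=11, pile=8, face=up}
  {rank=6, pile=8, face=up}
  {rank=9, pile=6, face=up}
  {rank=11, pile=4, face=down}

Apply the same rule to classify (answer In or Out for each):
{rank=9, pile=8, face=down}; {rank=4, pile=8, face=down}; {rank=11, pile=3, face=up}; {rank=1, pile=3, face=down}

Out, Out, Out, In

The common property of the 'In' items is: pile ≤ 5 AND rank ≤ 9. No 'Out' item has it.
{rank=9, pile=8, face=down}: pile = 8, rank = 9 — fails this test, so Out. {rank=4, pile=8, face=down}: pile = 8, rank = 4 — fails this test, so Out. {rank=11, pile=3, face=up}: pile = 3, rank = 11 — fails this test, so Out. {rank=1, pile=3, face=down}: pile = 3, rank = 1 — has this property, so In.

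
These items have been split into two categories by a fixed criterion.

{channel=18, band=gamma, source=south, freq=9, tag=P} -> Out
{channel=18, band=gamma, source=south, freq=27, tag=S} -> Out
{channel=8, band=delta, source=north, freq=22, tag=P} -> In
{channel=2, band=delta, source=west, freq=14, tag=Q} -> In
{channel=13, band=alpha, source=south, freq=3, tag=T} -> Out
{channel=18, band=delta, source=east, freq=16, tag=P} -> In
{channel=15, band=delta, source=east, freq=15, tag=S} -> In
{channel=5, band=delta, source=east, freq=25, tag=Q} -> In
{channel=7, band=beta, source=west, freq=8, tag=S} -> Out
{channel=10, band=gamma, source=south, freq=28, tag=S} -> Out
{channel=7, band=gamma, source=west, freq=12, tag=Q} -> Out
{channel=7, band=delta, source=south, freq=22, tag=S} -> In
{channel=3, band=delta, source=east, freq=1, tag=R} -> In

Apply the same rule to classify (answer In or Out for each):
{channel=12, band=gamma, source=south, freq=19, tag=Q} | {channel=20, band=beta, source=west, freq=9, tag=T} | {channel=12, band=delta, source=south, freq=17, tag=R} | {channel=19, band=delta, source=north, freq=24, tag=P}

One predicate separates the groups cleanly: band is delta.
{channel=12, band=gamma, source=south, freq=19, tag=Q} → band is gamma → Out. {channel=20, band=beta, source=west, freq=9, tag=T} → band is beta → Out. {channel=12, band=delta, source=south, freq=17, tag=R} → band is delta → In. {channel=19, band=delta, source=north, freq=24, tag=P} → band is delta → In.

Out, Out, In, In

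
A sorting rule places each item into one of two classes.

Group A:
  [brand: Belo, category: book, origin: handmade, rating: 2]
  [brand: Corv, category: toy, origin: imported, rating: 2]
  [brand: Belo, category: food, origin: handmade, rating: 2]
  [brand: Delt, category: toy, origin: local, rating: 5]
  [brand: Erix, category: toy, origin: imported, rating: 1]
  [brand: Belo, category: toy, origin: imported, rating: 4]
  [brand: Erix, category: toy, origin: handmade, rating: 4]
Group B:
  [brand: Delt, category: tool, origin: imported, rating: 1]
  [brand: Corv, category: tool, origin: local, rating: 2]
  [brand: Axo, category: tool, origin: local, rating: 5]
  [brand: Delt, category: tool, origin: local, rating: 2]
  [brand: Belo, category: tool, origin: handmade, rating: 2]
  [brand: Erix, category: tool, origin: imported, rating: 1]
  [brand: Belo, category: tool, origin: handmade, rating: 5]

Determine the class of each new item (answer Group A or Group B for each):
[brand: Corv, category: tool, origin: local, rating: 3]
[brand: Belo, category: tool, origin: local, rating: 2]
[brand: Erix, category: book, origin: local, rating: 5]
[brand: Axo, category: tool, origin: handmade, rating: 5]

Group B, Group B, Group A, Group B

The simplest hypothesis consistent with all the labels is: category is not tool.
[brand: Corv, category: tool, origin: local, rating: 3]: category is tool, does not pass → Group B. [brand: Belo, category: tool, origin: local, rating: 2]: category is tool, does not pass → Group B. [brand: Erix, category: book, origin: local, rating: 5]: category is book, qualifies → Group A. [brand: Axo, category: tool, origin: handmade, rating: 5]: category is tool, does not pass → Group B.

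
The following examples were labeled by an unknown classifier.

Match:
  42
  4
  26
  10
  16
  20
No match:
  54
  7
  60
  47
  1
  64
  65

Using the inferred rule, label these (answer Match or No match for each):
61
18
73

'Match' ⟺ even AND at most 42.
61 — 61 is odd, 61 > 42, hence No match.
18 — 18 is even, 18 ≤ 42, hence Match.
73 — 73 is odd, 73 > 42, hence No match.

No match, Match, No match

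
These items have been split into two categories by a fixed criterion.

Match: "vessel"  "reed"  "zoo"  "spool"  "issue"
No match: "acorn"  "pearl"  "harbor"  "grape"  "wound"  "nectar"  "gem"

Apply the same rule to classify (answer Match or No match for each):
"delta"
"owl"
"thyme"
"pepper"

Looking at the examples, the only property every 'Match' case has and every 'No match' case lacks is: has a double letter.
"delta" → no doubled letter → No match. "owl" → no doubled letter → No match. "thyme" → no doubled letter → No match. "pepper" → 'pp' doubled → Match.

No match, No match, No match, Match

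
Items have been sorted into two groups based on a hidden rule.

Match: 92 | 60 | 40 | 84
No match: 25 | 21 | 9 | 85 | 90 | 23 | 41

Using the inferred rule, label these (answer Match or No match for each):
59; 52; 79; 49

The pattern is that an item is 'Match' exactly when: multiple of 4.
59 — 59 = 4·14 + 3, hence No match.
52 — 52 = 4·13, hence Match.
79 — 79 = 4·19 + 3, hence No match.
49 — 49 = 4·12 + 1, hence No match.

No match, Match, No match, No match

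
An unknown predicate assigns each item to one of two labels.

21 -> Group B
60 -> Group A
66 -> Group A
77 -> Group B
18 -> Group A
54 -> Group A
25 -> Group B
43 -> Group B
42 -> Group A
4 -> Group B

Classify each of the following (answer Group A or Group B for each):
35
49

One predicate separates the groups cleanly: multiple of 6.

Group B, Group B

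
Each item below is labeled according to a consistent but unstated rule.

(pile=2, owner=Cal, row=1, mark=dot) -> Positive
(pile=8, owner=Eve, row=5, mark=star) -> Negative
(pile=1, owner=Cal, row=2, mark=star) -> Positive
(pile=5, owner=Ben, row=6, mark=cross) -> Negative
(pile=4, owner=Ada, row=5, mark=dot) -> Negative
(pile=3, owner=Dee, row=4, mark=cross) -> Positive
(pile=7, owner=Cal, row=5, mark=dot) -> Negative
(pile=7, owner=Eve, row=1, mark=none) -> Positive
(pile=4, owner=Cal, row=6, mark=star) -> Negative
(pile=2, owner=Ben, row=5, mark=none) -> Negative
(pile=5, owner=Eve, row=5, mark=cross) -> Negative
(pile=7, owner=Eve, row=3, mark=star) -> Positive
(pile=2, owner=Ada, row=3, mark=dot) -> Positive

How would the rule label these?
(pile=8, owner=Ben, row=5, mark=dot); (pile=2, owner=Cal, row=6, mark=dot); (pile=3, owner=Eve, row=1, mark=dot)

The rule appears to be: row ≤ 4.
(pile=8, owner=Ben, row=5, mark=dot) → row = 5 → Negative. (pile=2, owner=Cal, row=6, mark=dot) → row = 6 → Negative. (pile=3, owner=Eve, row=1, mark=dot) → row = 1 → Positive.

Negative, Negative, Positive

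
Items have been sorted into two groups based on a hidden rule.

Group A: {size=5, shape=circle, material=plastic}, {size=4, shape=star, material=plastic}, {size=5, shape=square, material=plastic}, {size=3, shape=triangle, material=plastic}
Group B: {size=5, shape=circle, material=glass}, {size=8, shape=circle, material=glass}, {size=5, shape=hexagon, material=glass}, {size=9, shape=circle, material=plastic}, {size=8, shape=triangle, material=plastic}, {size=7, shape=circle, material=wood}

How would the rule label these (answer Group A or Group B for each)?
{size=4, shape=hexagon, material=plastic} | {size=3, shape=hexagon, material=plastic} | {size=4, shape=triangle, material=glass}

'Group A' ⟺ material is plastic AND size ≤ 5.
{size=4, shape=hexagon, material=plastic} → material is plastic, size = 4 → Group A. {size=3, shape=hexagon, material=plastic} → material is plastic, size = 3 → Group A. {size=4, shape=triangle, material=glass} → material is glass, size = 4 → Group B.

Group A, Group A, Group B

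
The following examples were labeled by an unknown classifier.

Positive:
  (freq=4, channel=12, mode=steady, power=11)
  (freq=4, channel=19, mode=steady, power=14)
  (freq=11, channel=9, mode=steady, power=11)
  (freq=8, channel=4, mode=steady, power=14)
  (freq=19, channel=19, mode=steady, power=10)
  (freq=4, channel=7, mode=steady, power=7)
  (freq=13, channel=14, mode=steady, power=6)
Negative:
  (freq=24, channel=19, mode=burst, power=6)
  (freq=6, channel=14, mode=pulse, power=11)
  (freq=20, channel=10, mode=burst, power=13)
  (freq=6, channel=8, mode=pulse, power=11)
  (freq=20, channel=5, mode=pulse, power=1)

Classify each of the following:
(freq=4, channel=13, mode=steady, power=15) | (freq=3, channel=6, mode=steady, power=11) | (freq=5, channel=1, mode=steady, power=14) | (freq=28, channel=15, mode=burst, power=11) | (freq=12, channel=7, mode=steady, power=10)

Positive, Positive, Positive, Negative, Positive

Looking at the examples, the only property every 'Positive' case has and every 'Negative' case lacks is: mode is steady.
(freq=4, channel=13, mode=steady, power=15): Positive (mode is steady).
(freq=3, channel=6, mode=steady, power=11): Positive (mode is steady).
(freq=5, channel=1, mode=steady, power=14): Positive (mode is steady).
(freq=28, channel=15, mode=burst, power=11): Negative (mode is burst).
(freq=12, channel=7, mode=steady, power=10): Positive (mode is steady).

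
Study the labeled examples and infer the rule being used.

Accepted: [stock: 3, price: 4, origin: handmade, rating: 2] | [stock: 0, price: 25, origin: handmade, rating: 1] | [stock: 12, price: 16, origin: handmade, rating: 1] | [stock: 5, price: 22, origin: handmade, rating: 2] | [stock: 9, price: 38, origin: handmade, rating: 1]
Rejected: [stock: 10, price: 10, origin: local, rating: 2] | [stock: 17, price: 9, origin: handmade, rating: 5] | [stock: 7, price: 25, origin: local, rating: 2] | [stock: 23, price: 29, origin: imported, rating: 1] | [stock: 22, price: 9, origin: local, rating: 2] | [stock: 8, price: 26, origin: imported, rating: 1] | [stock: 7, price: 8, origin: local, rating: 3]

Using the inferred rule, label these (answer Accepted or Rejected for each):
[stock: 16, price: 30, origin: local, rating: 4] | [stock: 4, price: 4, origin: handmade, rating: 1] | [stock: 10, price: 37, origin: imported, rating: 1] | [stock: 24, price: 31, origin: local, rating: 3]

Rejected, Accepted, Rejected, Rejected

Every 'Accepted' example satisfies: origin is handmade AND rating ≤ 2. None of the 'Rejected' examples do.
[stock: 16, price: 30, origin: local, rating: 4] — origin is local, rating = 4, hence Rejected. [stock: 4, price: 4, origin: handmade, rating: 1] — origin is handmade, rating = 1, hence Accepted. [stock: 10, price: 37, origin: imported, rating: 1] — origin is imported, rating = 1, hence Rejected. [stock: 24, price: 31, origin: local, rating: 3] — origin is local, rating = 3, hence Rejected.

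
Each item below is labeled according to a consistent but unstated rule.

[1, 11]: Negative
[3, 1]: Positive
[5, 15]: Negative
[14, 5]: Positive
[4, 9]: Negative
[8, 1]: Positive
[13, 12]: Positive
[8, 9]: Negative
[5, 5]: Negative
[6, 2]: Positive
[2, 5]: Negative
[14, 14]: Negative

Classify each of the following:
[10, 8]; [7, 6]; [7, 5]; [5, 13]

'Positive' ⟺ first > second.
[10, 8] → 10 > 8 → Positive. [7, 6] → 7 > 6 → Positive. [7, 5] → 7 > 5 → Positive. [5, 13] → 5 < 13 → Negative.

Positive, Positive, Positive, Negative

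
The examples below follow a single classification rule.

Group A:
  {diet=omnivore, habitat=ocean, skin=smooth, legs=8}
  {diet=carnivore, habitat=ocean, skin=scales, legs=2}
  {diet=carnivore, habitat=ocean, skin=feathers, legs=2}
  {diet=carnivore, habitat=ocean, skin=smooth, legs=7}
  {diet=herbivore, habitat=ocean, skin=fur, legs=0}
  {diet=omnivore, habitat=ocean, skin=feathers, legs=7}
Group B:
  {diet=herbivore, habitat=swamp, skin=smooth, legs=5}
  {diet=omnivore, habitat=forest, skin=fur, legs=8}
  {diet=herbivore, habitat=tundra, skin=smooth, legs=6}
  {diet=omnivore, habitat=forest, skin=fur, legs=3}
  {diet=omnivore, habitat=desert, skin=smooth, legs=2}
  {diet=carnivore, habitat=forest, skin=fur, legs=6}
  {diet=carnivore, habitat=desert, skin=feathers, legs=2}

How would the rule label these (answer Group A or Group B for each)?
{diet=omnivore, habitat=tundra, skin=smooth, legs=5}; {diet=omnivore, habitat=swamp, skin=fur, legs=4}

Rule: habitat is ocean. This holds for each 'Group A' example and fails for each 'Group B' one.
{diet=omnivore, habitat=tundra, skin=smooth, legs=5}: habitat is tundra — does not satisfy this, so Group B. {diet=omnivore, habitat=swamp, skin=fur, legs=4}: habitat is swamp — does not satisfy this, so Group B.

Group B, Group B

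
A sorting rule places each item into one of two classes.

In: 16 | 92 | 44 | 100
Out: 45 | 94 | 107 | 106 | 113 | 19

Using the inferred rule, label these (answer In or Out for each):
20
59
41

In, Out, Out

All 'In' examples share one property — multiple of 4 — and every 'Out' example lacks it.
20 → 20 = 4·5 → In. 59 → 59 = 4·14 + 3 → Out. 41 → 41 = 4·10 + 1 → Out.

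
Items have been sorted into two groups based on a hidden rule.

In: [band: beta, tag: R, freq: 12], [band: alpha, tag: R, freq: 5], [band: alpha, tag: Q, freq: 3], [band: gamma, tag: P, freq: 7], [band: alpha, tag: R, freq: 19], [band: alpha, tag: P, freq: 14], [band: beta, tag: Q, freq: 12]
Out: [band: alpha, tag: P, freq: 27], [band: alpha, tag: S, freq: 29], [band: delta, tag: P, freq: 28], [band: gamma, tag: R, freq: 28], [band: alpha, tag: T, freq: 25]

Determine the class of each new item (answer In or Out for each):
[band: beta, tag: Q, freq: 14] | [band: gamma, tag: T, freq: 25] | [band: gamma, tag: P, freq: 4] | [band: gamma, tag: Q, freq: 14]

In, Out, In, In

All 'In' examples share one property — freq ≤ 19 — and every 'Out' example lacks it.
[band: beta, tag: Q, freq: 14] — freq = 14, hence In.
[band: gamma, tag: T, freq: 25] — freq = 25, hence Out.
[band: gamma, tag: P, freq: 4] — freq = 4, hence In.
[band: gamma, tag: Q, freq: 14] — freq = 14, hence In.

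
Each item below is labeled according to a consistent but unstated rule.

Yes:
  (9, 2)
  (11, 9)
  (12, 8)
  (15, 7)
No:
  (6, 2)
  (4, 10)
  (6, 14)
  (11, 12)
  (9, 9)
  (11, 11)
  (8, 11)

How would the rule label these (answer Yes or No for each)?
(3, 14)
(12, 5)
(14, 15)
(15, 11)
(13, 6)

Rule: first > second AND sum ≥ 11. This holds for each 'Yes' example and fails for each 'No' one.
No: (3, 14), since 3 < 14, 3+14 = 17.
Yes: (12, 5), since 12 > 5, 12+5 = 17.
No: (14, 15), since 14 < 15, 14+15 = 29.
Yes: (15, 11), since 15 > 11, 15+11 = 26.
Yes: (13, 6), since 13 > 6, 13+6 = 19.

No, Yes, No, Yes, Yes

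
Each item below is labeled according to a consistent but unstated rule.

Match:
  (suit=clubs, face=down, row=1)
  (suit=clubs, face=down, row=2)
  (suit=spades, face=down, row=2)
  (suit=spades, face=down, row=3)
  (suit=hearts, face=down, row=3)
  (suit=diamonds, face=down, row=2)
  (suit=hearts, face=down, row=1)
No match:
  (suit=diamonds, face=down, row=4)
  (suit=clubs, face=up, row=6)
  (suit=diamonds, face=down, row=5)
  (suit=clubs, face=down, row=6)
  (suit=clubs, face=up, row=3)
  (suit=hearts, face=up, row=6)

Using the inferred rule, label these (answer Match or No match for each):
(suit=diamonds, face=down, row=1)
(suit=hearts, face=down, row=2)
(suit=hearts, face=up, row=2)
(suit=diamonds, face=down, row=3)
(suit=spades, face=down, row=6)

Match, Match, No match, Match, No match

Rule: face is down AND row ≤ 3. This holds for each 'Match' example and fails for each 'No match' one.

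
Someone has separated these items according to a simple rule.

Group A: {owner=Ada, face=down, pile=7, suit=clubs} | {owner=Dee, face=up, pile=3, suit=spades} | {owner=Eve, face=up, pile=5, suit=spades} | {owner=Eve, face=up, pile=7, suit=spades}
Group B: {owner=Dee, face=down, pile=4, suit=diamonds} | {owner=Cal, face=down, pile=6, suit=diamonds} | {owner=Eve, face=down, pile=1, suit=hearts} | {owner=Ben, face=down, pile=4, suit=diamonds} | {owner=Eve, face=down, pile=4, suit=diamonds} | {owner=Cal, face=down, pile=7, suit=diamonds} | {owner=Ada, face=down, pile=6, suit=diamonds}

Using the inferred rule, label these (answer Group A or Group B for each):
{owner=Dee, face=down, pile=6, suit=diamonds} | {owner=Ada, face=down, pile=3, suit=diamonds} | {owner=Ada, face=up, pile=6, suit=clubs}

Group B, Group B, Group A

'Group A' ⟺ face is up OR suit is clubs.
{owner=Dee, face=down, pile=6, suit=diamonds}: Group B (face is down, suit is diamonds). {owner=Ada, face=down, pile=3, suit=diamonds}: Group B (face is down, suit is diamonds). {owner=Ada, face=up, pile=6, suit=clubs}: Group A (face is up, suit is clubs).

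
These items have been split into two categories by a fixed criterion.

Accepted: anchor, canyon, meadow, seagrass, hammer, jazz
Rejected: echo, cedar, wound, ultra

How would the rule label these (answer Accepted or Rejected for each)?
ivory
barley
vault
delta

The rule appears to be: even length AND contains 'a'.
Rejected: ivory, since length 5, no 'a'.
Accepted: barley, since length 6, has 'a'.
Rejected: vault, since length 5, has 'a'.
Rejected: delta, since length 5, has 'a'.

Rejected, Accepted, Rejected, Rejected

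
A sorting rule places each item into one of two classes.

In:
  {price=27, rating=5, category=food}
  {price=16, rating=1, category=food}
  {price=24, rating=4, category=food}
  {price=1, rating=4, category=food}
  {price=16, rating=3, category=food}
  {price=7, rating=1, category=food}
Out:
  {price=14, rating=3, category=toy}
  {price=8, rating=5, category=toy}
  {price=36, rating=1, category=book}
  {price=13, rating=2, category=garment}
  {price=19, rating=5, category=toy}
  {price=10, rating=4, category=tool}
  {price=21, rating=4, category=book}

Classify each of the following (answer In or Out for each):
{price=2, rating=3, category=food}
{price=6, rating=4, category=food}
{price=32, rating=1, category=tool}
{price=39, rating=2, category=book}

In, In, Out, Out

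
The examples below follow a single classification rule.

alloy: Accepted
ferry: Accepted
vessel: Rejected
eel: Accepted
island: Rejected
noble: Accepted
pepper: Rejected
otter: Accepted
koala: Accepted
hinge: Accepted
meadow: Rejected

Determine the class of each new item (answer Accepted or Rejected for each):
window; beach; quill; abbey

The rule appears to be: odd length.
window: length 6, fails this test → Rejected.
beach: length 5, fits → Accepted.
quill: length 5, fits → Accepted.
abbey: length 5, fits → Accepted.

Rejected, Accepted, Accepted, Accepted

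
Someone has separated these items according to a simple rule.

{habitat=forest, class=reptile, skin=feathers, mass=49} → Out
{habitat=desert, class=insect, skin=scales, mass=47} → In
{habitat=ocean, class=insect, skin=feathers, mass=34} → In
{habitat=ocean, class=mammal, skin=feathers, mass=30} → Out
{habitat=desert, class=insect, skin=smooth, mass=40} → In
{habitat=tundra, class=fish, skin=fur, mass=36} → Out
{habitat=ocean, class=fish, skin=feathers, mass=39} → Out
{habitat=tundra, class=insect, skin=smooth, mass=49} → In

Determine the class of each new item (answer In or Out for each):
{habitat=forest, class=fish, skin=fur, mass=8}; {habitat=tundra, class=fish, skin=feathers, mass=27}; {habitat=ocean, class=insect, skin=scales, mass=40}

Out, Out, In

Comparing the two groups points to one rule — class is insect.
{habitat=forest, class=fish, skin=fur, mass=8}: Out (class is fish). {habitat=tundra, class=fish, skin=feathers, mass=27}: Out (class is fish). {habitat=ocean, class=insect, skin=scales, mass=40}: In (class is insect).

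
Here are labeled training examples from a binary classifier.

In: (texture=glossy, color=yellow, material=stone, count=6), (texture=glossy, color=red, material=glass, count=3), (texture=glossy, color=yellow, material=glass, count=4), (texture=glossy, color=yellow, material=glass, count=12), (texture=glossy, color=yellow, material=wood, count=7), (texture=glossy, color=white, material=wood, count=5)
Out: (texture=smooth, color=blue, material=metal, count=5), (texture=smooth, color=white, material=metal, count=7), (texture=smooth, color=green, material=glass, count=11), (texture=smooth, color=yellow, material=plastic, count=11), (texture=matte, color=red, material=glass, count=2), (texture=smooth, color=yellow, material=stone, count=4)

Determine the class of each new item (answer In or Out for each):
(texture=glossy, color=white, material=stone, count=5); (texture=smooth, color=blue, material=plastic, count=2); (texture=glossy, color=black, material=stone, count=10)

In, Out, In

Rule: texture is glossy. This holds for each 'In' example and fails for each 'Out' one.
(texture=glossy, color=white, material=stone, count=5): texture is glossy — qualifies, so In. (texture=smooth, color=blue, material=plastic, count=2): texture is smooth — fails this test, so Out. (texture=glossy, color=black, material=stone, count=10): texture is glossy — qualifies, so In.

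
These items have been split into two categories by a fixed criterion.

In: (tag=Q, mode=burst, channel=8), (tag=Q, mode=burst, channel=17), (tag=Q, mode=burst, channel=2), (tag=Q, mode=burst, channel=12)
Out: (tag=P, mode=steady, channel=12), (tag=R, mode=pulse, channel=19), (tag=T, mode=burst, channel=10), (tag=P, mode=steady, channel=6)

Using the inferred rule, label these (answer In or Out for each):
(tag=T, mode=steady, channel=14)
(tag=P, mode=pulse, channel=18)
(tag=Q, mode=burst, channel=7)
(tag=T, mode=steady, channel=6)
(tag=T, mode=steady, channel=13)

Out, Out, In, Out, Out

Looking at the examples, the only property every 'In' case has and every 'Out' case lacks is: tag is Q.
(tag=T, mode=steady, channel=14): Out (tag is T). (tag=P, mode=pulse, channel=18): Out (tag is P). (tag=Q, mode=burst, channel=7): In (tag is Q). (tag=T, mode=steady, channel=6): Out (tag is T). (tag=T, mode=steady, channel=13): Out (tag is T).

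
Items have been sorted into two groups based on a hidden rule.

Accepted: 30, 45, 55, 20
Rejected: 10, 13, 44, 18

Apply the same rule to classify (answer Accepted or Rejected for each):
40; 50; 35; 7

Accepted, Accepted, Accepted, Rejected

The pattern is that an item is 'Accepted' exactly when: multiple of 5 AND at least 13.
Accepted: 40, since 40 = 5·8, 40 ≥ 13.
Accepted: 50, since 50 = 5·10, 50 ≥ 13.
Accepted: 35, since 35 = 5·7, 35 ≥ 13.
Rejected: 7, since 7 = 5·1 + 2, 7 < 13.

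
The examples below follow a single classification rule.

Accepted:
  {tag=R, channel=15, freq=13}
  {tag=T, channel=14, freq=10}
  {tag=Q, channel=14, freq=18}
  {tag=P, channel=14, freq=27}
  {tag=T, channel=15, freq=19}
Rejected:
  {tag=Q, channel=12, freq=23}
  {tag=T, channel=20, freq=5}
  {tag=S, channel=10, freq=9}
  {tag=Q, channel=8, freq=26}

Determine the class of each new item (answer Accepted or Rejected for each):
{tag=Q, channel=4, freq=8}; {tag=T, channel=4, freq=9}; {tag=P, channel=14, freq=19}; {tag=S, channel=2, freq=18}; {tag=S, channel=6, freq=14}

Rejected, Rejected, Accepted, Rejected, Rejected

One predicate separates the groups cleanly: freq ≥ 9 AND channel ≥ 14.
{tag=Q, channel=4, freq=8} → freq = 8, channel = 4 → Rejected. {tag=T, channel=4, freq=9} → freq = 9, channel = 4 → Rejected. {tag=P, channel=14, freq=19} → freq = 19, channel = 14 → Accepted. {tag=S, channel=2, freq=18} → freq = 18, channel = 2 → Rejected. {tag=S, channel=6, freq=14} → freq = 14, channel = 6 → Rejected.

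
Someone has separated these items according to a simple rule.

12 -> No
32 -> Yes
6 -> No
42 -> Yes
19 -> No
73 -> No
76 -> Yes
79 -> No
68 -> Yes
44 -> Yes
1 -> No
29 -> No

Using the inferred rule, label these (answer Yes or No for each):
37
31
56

No, No, Yes

The distinguishing property — even AND at least 19 — holds for all the 'Yes' cases and none of the 'No' cases.
37: No (37 is odd, 37 ≥ 19). 31: No (31 is odd, 31 ≥ 19). 56: Yes (56 is even, 56 ≥ 19).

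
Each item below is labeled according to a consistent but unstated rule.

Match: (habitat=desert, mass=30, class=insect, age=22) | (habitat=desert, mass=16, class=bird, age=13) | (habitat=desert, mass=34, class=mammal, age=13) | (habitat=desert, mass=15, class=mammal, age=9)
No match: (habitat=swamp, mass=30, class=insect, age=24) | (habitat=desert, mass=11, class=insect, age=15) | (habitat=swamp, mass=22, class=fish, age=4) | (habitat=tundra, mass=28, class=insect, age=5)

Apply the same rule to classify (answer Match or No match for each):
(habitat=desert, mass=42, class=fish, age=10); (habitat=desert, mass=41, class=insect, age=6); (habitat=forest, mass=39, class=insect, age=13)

Match, Match, No match

Rule: habitat is desert AND mass ≥ 15. This holds for each 'Match' example and fails for each 'No match' one.
(habitat=desert, mass=42, class=fish, age=10) — habitat is desert, mass = 42, hence Match. (habitat=desert, mass=41, class=insect, age=6) — habitat is desert, mass = 41, hence Match. (habitat=forest, mass=39, class=insect, age=13) — habitat is forest, mass = 39, hence No match.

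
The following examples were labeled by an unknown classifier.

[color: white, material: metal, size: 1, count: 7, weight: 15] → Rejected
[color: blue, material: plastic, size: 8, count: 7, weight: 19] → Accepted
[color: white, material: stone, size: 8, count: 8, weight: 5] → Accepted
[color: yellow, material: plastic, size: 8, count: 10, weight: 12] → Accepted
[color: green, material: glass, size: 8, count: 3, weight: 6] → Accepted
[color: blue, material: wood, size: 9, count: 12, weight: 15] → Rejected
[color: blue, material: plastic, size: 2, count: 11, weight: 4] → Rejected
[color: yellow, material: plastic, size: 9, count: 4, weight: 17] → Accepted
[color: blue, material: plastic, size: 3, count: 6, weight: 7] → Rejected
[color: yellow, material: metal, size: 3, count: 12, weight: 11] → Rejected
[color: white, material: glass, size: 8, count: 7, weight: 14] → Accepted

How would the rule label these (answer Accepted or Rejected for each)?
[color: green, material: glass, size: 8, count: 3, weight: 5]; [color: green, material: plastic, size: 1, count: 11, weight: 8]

Accepted, Rejected

Every 'Accepted' example satisfies: count ≤ 10 AND size ≥ 8. None of the 'Rejected' examples do.
Accepted: [color: green, material: glass, size: 8, count: 3, weight: 5], since count = 3, size = 8. Rejected: [color: green, material: plastic, size: 1, count: 11, weight: 8], since count = 11, size = 1.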